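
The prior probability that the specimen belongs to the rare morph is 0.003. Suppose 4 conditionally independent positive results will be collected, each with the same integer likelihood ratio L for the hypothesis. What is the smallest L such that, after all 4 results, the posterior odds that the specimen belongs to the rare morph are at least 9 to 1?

Prior odds = 0.003/0.997 = 3/997.
Target odds = 9.
Need L⁴ ≥ 9 ÷ (3/997) = 2991.
7⁴ = 2401 < 2991 ≤ 4096 = 8⁴, so L = 8.

8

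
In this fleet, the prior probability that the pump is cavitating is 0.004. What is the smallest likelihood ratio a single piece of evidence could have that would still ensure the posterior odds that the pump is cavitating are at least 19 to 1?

Prior odds = 0.004/0.996 = 1/249.
Target odds = 19.
Required Bayes factor = 19 ÷ (1/249) = 4731.

4731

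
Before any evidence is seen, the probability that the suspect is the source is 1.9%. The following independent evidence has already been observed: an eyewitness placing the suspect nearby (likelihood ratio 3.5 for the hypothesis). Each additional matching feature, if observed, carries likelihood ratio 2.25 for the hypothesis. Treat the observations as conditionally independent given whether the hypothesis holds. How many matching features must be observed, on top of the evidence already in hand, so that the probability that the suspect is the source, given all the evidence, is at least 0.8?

6

Prior odds = 0.019/0.981 = 19/981.
Bayes factor of the evidence already in hand = 3.5.
Odds after that evidence = (19/981) × 3.5 = 133/1962.
Target odds = 0.8/0.2 = 4.
Need 2.25ⁿ ≥ 4 ÷ (133/1962) = 7848/133.
2.25⁵ = 59049/1024 falls short of 7848/133 but 2.25⁶ = 531441/4096 reaches it, so n = 6.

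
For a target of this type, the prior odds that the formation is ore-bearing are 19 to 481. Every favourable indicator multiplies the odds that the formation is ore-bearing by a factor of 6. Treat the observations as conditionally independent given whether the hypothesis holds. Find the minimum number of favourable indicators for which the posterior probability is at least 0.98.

4

Prior odds = 19/481.
Likelihood ratio per favourable indicator = 6.
Target posterior odds = 0.98/0.02 = 49.
Require 6ⁿ ≥ 49 ÷ (19/481) = 23569/19.
6³ = 216 falls short of 23569/19 but 6⁴ = 1296 reaches it, so n = 4.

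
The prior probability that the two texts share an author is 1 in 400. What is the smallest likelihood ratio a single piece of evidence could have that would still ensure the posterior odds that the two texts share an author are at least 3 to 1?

Prior odds = 0.0025/0.9975 = 1/399.
Target odds = 3.
Required Bayes factor = 3 ÷ (1/399) = 1197.

1197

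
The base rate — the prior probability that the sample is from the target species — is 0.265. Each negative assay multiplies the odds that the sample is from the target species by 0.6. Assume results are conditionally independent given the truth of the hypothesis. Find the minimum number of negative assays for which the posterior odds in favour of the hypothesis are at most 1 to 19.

Prior odds = 0.265/0.735 = 53/147.
Likelihood ratio per negative assay = 0.6.
Target odds = 1/19.
Need (53/147) × 0.6ⁿ ≤ 1/19, i.e. 0.6ⁿ ≤ 147/1007.
0.6³ = 0.216 is still above 147/1007 but 0.6⁴ = 0.1296 is at or below it, so n = 4.

4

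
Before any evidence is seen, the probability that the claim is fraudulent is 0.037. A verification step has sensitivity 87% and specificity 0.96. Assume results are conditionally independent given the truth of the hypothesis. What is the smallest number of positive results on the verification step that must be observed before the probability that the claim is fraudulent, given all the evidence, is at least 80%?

2

Prior odds: 0.037 ÷ 0.963 = 37/963.
False-positive rate = 1 − 0.96 = 0.04; likelihood ratio of a positive = 0.87/0.04 = 21.75.
Target odds: 0.8 ÷ 0.2 = 4.
Need (37/963) × 21.75ⁿ ≥ 4, i.e. 21.75ⁿ ≥ 3852/37.
21.75¹ = 21.75 falls short of 3852/37 but 21.75² = 473.0625 reaches it, so n = 2.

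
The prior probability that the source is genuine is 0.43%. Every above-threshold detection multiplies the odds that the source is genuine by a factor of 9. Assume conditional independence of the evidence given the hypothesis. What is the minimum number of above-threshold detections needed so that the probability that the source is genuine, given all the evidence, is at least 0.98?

5

Prior odds = 0.0043/0.9957 = 43/9957.
Likelihood ratio per above-threshold detection = 9.
Target odds: 0.98 ÷ 0.02 = 49.
Require 9ⁿ ≥ 49 ÷ (43/9957) = 487893/43.
9⁴ = 6561 falls short of 487893/43 but 9⁵ = 59049 reaches it, so n = 5.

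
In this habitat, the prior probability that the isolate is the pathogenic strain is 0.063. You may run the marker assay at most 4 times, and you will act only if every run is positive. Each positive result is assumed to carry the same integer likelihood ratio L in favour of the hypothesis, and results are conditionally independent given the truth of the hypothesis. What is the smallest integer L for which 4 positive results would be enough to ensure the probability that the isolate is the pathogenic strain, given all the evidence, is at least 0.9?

4

Prior odds = 0.063/0.937 = 63/937.
Target odds = 0.9/0.1 = 9.
Need L⁴ ≥ 9 ÷ (63/937) = 937/7.
3⁴ = 81 < 937/7 ≤ 256 = 4⁴, so L = 4.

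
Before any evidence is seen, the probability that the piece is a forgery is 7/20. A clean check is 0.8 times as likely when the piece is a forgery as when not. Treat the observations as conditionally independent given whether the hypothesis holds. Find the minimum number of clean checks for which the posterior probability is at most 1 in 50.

Prior odds: 0.35 ÷ 0.65 = 7/13.
Likelihood ratio per clean check = 0.8.
Target odds: 0.02 ÷ 0.98 = 1/49.
Need (7/13) × 0.8ⁿ ≤ 1/49, i.e. 0.8ⁿ ≤ 13/343.
0.8¹⁴ ≈0.0439805 is still above 13/343 but 0.8¹⁵ ≈0.0351844 is at or below it, so n = 15.

15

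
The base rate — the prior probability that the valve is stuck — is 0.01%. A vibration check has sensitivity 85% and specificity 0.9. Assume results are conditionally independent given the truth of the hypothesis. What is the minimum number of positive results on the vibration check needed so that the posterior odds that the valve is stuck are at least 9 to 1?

Prior odds = 0.0001/0.9999 = 1/9999.
False-positive rate = 1 − 0.9 = 0.1; likelihood ratio of a positive = 0.85/0.1 = 8.5.
Target odds = 9.
Require 8.5ⁿ ≥ 9 ÷ (1/9999) = 89991.
8.5⁵ = 44370.53125 falls short of 89991 but 8.5⁶ = 24137569/64 reaches it, so n = 6.

6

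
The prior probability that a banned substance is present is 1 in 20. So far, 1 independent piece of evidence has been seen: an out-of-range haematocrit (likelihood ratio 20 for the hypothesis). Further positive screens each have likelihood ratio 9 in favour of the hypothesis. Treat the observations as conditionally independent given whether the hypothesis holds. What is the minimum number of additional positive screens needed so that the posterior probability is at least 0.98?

2

Prior odds = 0.05/0.95 = 1/19.
Bayes factor of the evidence already in hand = 20.
Odds after that evidence = (1/19) × 20 = 20/19.
Target odds = 0.98/0.02 = 49.
Need 9ⁿ ≥ 49 ÷ (20/19) = 46.55.
9¹ = 9 falls short of 46.55 but 9² = 81 reaches it, so n = 2.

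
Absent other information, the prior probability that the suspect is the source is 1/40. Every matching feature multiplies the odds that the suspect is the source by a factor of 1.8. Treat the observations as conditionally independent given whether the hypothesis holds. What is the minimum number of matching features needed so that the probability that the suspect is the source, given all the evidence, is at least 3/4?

Prior odds = 0.025/0.975 = 1/39.
Likelihood ratio per matching feature = 1.8.
Target odds: 0.75 ÷ 0.25 = 3.
Need (1/39) × 1.8ⁿ ≥ 3, i.e. 1.8ⁿ ≥ 117.
1.8⁸ = 43046721/390625 falls short of 117 but 1.8⁹ = 387420489/1953125 reaches it, so n = 9.

9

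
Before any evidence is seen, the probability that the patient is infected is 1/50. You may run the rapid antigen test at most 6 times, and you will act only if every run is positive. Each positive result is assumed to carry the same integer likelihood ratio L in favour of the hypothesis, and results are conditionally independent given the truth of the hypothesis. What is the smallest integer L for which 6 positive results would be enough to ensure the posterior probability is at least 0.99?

Prior odds = 0.02/0.98 = 1/49.
Target odds = 0.99/0.01 = 99.
Need L⁶ ≥ 99 ÷ (1/49) = 4851.
4⁶ = 4096 < 4851 ≤ 15625 = 5⁶, so L = 5.

5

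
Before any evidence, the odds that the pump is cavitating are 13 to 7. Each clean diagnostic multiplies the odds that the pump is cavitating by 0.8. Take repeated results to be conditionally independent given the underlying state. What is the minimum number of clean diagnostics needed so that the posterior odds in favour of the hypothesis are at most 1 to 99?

Prior odds = 13/7.
Likelihood ratio per clean diagnostic = 0.8.
Target odds = 1/99.
Require 0.8ⁿ ≤ 1/99 ÷ (13/7) = 7/1287.
0.8²³ ≈0.00590296 is still above 7/1287 but 0.8²⁴ ≈0.00472237 is at or below it, so n = 24.

24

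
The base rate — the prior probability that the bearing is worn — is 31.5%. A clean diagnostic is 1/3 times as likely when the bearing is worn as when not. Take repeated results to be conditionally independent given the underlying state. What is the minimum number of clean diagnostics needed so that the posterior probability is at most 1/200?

5

Prior odds: 0.315 ÷ 0.685 = 63/137.
Likelihood ratio per clean diagnostic = 1/3.
Target odds: 0.005 ÷ 0.995 = 1/199.
Need (63/137) × (1/3)ⁿ ≤ 1/199, i.e. (1/3)ⁿ ≤ 137/12537.
(1/3)⁴ = 1/81 is still above 137/12537 but (1/3)⁵ = 1/243 is at or below it, so n = 5.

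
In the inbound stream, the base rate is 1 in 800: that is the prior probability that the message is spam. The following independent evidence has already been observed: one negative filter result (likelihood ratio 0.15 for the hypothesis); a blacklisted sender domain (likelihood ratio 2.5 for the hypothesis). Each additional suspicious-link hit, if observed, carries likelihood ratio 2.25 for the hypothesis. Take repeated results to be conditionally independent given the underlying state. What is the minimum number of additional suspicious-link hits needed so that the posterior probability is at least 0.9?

13

Prior odds = 0.00125/0.99875 = 1/799.
Combined Bayes factor of the evidence already in hand = 0.15 × 2.5 = 0.375.
Odds after that evidence = (1/799) × 0.375 = 3/6392.
Target odds = 0.9/0.1 = 9.
Need 2.25ⁿ ≥ 9 ÷ (3/6392) = 19176.
2.25¹² ≈16834.1 falls short of 19176 but 2.25¹³ ≈37876.8 reaches it, so n = 13.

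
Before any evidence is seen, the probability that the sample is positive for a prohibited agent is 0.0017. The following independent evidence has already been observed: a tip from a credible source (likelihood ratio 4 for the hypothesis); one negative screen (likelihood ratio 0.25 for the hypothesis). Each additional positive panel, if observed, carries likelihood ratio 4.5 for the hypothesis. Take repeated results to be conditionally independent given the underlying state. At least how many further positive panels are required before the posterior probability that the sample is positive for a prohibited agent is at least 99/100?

8

Prior odds = 0.0017/0.9983 = 17/9983.
Combined Bayes factor of the evidence already in hand = 4 × 0.25 = 1.
Odds after that evidence = (17/9983) × 1 = 17/9983.
Target odds = 0.99/0.01 = 99.
Need 4.5ⁿ ≥ 99 ÷ (17/9983) = 988317/17.
4.5⁷ = 4782969/128 falls short of 988317/17 but 4.5⁸ = 43046721/256 reaches it, so n = 8.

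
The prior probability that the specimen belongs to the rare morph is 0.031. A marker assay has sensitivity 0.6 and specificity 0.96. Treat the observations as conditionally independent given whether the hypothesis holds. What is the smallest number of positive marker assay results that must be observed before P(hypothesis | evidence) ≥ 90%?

3

Prior odds: 0.031 ÷ 0.969 = 31/969.
False-positive rate = 1 − 0.96 = 0.04; likelihood ratio of a positive = 0.6/0.04 = 15.
Target odds: 0.9 ÷ 0.1 = 9.
Need (31/969) × 15ⁿ ≥ 9, i.e. 15ⁿ ≥ 8721/31.
15² = 225 falls short of 8721/31 but 15³ = 3375 reaches it, so n = 3.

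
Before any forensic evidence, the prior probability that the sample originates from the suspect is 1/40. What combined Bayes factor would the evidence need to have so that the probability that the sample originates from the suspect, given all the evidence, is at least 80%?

156

Prior odds = 0.025/0.975 = 1/39.
Target odds = 0.8/0.2 = 4.
Required Bayes factor = 4 ÷ (1/39) = 156.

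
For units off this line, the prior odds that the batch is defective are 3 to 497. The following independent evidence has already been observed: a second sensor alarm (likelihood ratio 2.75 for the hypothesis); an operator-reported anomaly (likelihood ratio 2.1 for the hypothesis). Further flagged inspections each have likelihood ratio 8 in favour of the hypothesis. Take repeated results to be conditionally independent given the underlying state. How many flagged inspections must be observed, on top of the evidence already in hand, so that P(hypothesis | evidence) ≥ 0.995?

5

Prior odds = 3/497.
Combined Bayes factor of the evidence already in hand = 2.75 × 2.1 = 5.775.
Odds after that evidence = (3/497) × 5.775 = 99/2840.
Target odds = 0.995/0.005 = 199.
Need 8ⁿ ≥ 199 ÷ (99/2840) = 565160/99.
8⁴ = 4096 falls short of 565160/99 but 8⁵ = 32768 reaches it, so n = 5.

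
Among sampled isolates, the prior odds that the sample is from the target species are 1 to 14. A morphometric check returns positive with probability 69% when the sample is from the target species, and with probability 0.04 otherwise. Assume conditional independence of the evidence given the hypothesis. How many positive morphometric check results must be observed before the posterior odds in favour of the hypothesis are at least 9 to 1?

Prior odds = 1/14.
Likelihood ratio of a positive result = 0.69/0.04 = 17.25.
Target odds = 9.
Need (1/14) × 17.25ⁿ ≥ 9, i.e. 17.25ⁿ ≥ 126.
17.25¹ = 17.25 falls short of 126 but 17.25² = 297.5625 reaches it, so n = 2.

2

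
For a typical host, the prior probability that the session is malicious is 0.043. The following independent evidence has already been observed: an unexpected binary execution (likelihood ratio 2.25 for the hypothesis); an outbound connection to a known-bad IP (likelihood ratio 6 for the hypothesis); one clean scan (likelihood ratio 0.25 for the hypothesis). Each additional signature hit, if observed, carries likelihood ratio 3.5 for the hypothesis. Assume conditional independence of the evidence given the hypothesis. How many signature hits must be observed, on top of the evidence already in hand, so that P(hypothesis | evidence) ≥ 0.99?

6

Prior odds = 0.043/0.957 = 43/957.
Combined Bayes factor of the evidence already in hand = 2.25 × 6 × 0.25 = 3.375.
Odds after that evidence = (43/957) × 3.375 = 387/2552.
Target odds = 0.99/0.01 = 99.
Need 3.5ⁿ ≥ 99 ÷ (387/2552) = 28072/43.
3.5⁵ = 525.21875 falls short of 28072/43 but 3.5⁶ = 1838.265625 reaches it, so n = 6.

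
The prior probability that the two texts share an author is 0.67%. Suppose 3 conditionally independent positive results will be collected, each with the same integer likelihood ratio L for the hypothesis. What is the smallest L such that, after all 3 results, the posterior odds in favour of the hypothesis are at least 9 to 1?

12

Prior odds = 0.0067/0.9933 = 67/9933.
Target odds = 9.
Need L³ ≥ 9 ÷ (67/9933) = 89397/67.
11³ = 1331 < 89397/67 ≤ 1728 = 12³, so L = 12.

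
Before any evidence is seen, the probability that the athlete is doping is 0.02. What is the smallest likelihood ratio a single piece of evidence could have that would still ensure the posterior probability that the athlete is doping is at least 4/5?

Prior odds = 0.02/0.98 = 1/49.
Target odds = 0.8/0.2 = 4.
Required Bayes factor = 4 ÷ (1/49) = 196.

196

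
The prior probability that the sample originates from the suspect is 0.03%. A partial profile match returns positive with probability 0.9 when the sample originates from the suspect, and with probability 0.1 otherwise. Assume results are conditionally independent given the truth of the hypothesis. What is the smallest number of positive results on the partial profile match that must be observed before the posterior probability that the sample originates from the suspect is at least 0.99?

6

Prior odds: 0.0003 ÷ 0.9997 = 3/9997.
Likelihood ratio of a positive result = 0.9/0.1 = 9.
Target odds: 0.99 ÷ 0.01 = 99.
Require 9ⁿ ≥ 99 ÷ (3/9997) = 329901.
9⁵ = 59049 falls short of 329901 but 9⁶ = 531441 reaches it, so n = 6.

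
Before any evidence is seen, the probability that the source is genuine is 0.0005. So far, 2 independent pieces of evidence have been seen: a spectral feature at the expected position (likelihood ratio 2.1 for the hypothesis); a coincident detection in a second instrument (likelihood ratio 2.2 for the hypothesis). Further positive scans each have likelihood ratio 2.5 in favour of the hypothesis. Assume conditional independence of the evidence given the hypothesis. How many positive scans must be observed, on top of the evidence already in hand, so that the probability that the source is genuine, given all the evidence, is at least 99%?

12

Prior odds = 0.0005/0.9995 = 1/1999.
Combined Bayes factor of the evidence already in hand = 2.1 × 2.2 = 4.62.
Odds after that evidence = (1/1999) × 4.62 = 231/99950.
Target odds = 0.99/0.01 = 99.
Need 2.5ⁿ ≥ 99 ÷ (231/99950) = 299850/7.
2.5¹¹ = 48828125/2048 falls short of 299850/7 but 2.5¹² = 244140625/4096 reaches it, so n = 12.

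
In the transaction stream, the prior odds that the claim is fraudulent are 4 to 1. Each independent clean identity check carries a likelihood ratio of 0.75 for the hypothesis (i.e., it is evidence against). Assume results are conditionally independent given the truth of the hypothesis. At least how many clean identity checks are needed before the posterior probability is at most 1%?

Prior odds = 4.
Likelihood ratio per clean identity check = 0.75.
Target posterior odds = 0.01/0.99 = 1/99.
Require 0.75ⁿ ≤ 1/99 ÷ 4 = 1/396.
0.75²⁰ ≈0.00317121 is still above 1/396 but 0.75²¹ ≈0.00237841 is at or below it, so n = 21.

21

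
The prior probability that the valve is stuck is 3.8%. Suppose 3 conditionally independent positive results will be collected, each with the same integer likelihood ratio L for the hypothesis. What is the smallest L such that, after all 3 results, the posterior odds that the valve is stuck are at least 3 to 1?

5

Prior odds = 0.038/0.962 = 19/481.
Target odds = 3.
Need L³ ≥ 3 ÷ (19/481) = 1443/19.
4³ = 64 < 1443/19 ≤ 125 = 5³, so L = 5.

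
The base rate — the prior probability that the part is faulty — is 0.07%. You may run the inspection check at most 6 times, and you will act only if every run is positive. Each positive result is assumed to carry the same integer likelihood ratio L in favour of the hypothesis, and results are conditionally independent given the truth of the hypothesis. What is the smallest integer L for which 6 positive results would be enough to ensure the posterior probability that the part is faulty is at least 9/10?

5

Prior odds = 0.0007/0.9993 = 7/9993.
Target odds = 0.9/0.1 = 9.
Need L⁶ ≥ 9 ÷ (7/9993) = 89937/7.
4⁶ = 4096 < 89937/7 ≤ 15625 = 5⁶, so L = 5.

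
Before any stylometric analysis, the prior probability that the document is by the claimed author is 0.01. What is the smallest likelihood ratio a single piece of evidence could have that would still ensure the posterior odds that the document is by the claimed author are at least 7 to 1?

Prior odds = 0.01/0.99 = 1/99.
Target odds = 7.
Required Bayes factor = 7 ÷ (1/99) = 693.

693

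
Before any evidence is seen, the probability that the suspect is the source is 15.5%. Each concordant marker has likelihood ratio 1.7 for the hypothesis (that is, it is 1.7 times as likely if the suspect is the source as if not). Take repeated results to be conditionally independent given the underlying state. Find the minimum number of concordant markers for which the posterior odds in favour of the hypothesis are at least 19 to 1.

Prior odds = 0.155/0.845 = 31/169.
Likelihood ratio per concordant marker = 1.7.
Target odds = 19.
Need (31/169) × 1.7ⁿ ≥ 19, i.e. 1.7ⁿ ≥ 3211/31.
1.7⁸ ≈69.7576 falls short of 3211/31 but 1.7⁹ ≈118.588 reaches it, so n = 9.

9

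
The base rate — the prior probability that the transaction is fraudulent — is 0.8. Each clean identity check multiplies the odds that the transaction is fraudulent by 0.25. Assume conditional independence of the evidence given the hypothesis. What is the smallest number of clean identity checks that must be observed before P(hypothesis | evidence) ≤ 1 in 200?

5

Prior odds = 0.8/0.2 = 4.
Likelihood ratio per clean identity check = 0.25.
Target odds: 0.005 ÷ 0.995 = 1/199.
Require 0.25ⁿ ≤ 1/199 ÷ 4 = 1/796.
0.25⁴ = 0.00390625 is still above 1/796 but 0.25⁵ = 1/1024 is at or below it, so n = 5.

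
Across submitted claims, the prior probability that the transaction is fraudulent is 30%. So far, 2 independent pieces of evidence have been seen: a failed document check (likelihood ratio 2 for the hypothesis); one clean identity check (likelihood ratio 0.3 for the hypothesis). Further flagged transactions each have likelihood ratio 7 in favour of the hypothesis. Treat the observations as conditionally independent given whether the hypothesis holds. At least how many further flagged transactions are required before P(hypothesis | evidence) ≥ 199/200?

4

Prior odds = 0.3/0.7 = 3/7.
Combined Bayes factor of the evidence already in hand = 2 × 0.3 = 0.6.
Odds after that evidence = (3/7) × 0.6 = 9/35.
Target odds = 0.995/0.005 = 199.
Need 7ⁿ ≥ 199 ÷ (9/35) = 6965/9.
7³ = 343 falls short of 6965/9 but 7⁴ = 2401 reaches it, so n = 4.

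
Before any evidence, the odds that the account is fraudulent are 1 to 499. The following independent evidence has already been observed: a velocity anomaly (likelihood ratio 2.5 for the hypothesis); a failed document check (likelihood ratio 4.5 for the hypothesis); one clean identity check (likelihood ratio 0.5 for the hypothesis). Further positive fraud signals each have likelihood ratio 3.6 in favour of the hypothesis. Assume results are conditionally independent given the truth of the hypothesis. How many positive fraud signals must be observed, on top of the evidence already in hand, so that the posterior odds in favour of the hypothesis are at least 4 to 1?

Prior odds = 1/499.
Combined Bayes factor of the evidence already in hand = 2.5 × 4.5 × 0.5 = 5.625.
Odds after that evidence = (1/499) × 5.625 = 45/3992.
Target odds = 4.
Need 3.6ⁿ ≥ 4 ÷ (45/3992) = 15968/45.
3.6⁴ = 167.9616 falls short of 15968/45 but 3.6⁵ = 604.66176 reaches it, so n = 5.

5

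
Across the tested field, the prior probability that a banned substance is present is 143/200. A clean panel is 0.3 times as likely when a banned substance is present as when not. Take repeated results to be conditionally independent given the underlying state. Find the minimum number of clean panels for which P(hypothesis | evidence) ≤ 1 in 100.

5

Prior odds = 0.715/0.285 = 143/57.
Likelihood ratio per clean panel = 0.3.
Target posterior odds = 0.01/0.99 = 1/99.
Require 0.3ⁿ ≤ 1/99 ÷ (143/57) = 19/4719.
0.3⁴ = 0.0081 is still above 19/4719 but 0.3⁵ = 243/100000 is at or below it, so n = 5.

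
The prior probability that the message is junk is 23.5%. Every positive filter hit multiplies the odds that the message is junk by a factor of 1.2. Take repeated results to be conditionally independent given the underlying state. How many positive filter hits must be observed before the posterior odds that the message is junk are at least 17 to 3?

16

Prior odds = 0.235/0.765 = 47/153.
Likelihood ratio per positive filter hit = 1.2.
Target odds = 17/3.
Require 1.2ⁿ ≥ 17/3 ÷ (47/153) = 867/47.
1.2¹⁵ ≈15.407 falls short of 867/47 but 1.2¹⁶ ≈18.4884 reaches it, so n = 16.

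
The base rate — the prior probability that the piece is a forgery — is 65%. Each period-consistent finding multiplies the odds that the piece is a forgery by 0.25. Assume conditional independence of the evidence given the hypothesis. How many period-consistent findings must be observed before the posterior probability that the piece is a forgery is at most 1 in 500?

Prior odds: 0.65 ÷ 0.35 = 13/7.
Likelihood ratio per period-consistent finding = 0.25.
Target odds: 0.002 ÷ 0.998 = 1/499.
Require 0.25ⁿ ≤ 1/499 ÷ (13/7) = 7/6487.
0.25⁴ = 0.00390625 is still above 7/6487 but 0.25⁵ = 1/1024 is at or below it, so n = 5.

5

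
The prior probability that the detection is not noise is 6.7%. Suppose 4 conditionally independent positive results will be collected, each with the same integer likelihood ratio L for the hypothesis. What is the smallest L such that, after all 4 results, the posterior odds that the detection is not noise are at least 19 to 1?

Prior odds = 0.067/0.933 = 67/933.
Target odds = 19.
Need L⁴ ≥ 19 ÷ (67/933) = 17727/67.
4⁴ = 256 < 17727/67 ≤ 625 = 5⁴, so L = 5.

5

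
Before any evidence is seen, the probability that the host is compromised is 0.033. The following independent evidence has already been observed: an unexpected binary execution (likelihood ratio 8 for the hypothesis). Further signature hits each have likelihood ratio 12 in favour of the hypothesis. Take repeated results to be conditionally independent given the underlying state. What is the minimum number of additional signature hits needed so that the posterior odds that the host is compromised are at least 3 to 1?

1

Prior odds = 0.033/0.967 = 33/967.
Bayes factor of the evidence already in hand = 8.
Odds after that evidence = (33/967) × 8 = 264/967.
Target odds = 3.
Need 12ⁿ ≥ 3 ÷ (264/967) = 967/88.
12¹ = 12, which meets the required 967/88; so n = 1.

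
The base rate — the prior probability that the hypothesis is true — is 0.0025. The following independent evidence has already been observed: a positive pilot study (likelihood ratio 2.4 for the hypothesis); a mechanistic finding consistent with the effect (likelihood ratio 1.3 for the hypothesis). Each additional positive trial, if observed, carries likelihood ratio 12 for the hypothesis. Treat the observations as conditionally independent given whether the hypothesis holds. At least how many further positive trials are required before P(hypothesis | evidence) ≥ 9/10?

Prior odds = 0.0025/0.9975 = 1/399.
Combined Bayes factor of the evidence already in hand = 2.4 × 1.3 = 3.12.
Odds after that evidence = (1/399) × 3.12 = 26/3325.
Target odds = 0.9/0.1 = 9.
Need 12ⁿ ≥ 9 ÷ (26/3325) = 29925/26.
12² = 144 falls short of 29925/26 but 12³ = 1728 reaches it, so n = 3.

3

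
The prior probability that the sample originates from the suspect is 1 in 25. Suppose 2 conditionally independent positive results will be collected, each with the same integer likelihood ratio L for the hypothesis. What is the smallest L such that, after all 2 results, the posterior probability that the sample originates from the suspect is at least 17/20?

12

Prior odds = 0.04/0.96 = 1/24.
Target odds = 0.85/0.15 = 17/3.
Need L² ≥ 17/3 ÷ (1/24) = 136.
11² = 121 < 136 ≤ 144 = 12², so L = 12.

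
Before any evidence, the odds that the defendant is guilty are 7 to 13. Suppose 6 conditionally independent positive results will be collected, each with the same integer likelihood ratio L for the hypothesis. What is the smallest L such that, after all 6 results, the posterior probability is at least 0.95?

Prior odds = 7/13.
Target odds = 0.95/0.05 = 19.
Need L⁶ ≥ 19 ÷ (7/13) = 247/7.
1⁶ = 1 < 247/7 ≤ 64 = 2⁶, so L = 2.

2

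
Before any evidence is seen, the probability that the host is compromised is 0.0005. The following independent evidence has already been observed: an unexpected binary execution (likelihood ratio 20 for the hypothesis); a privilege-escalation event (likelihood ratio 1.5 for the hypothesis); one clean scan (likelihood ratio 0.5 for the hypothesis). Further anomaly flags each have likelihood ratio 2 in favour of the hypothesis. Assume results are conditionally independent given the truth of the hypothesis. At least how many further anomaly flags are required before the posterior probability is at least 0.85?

10

Prior odds = 0.0005/0.9995 = 1/1999.
Combined Bayes factor of the evidence already in hand = 20 × 1.5 × 0.5 = 15.
Odds after that evidence = (1/1999) × 15 = 15/1999.
Target odds = 0.85/0.15 = 17/3.
Need 2ⁿ ≥ 17/3 ÷ (15/1999) = 33983/45.
2⁹ = 512 falls short of 33983/45 but 2¹⁰ = 1024 reaches it, so n = 10.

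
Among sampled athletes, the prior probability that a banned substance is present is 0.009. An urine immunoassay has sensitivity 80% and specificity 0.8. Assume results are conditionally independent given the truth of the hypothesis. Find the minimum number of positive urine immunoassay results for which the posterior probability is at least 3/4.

5

Prior odds: 0.009 ÷ 0.991 = 9/991.
False-positive rate = 1 − 0.8 = 0.2; likelihood ratio of a positive = 0.8/0.2 = 4.
Target posterior odds = 0.75/0.25 = 3.
Need (9/991) × 4ⁿ ≥ 3, i.e. 4ⁿ ≥ 991/3.
4⁴ = 256 falls short of 991/3 but 4⁵ = 1024 reaches it, so n = 5.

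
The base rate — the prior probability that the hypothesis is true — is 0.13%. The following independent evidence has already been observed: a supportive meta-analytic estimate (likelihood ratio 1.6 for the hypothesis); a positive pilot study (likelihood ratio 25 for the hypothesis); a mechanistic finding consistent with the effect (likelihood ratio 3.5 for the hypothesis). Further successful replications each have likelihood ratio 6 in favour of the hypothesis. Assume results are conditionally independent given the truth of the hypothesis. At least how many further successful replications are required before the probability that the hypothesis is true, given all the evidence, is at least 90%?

Prior odds = 0.0013/0.9987 = 13/9987.
Combined Bayes factor of the evidence already in hand = 1.6 × 25 × 3.5 = 140.
Odds after that evidence = (13/9987) × 140 = 1820/9987.
Target odds = 0.9/0.1 = 9.
Need 6ⁿ ≥ 9 ÷ (1820/9987) = 89883/1820.
6² = 36 falls short of 89883/1820 but 6³ = 216 reaches it, so n = 3.

3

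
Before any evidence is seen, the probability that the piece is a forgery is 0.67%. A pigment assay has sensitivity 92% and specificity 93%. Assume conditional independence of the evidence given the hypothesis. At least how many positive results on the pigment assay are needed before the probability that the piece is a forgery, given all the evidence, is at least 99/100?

Prior odds = 0.0067/0.9933 = 67/9933.
False-positive rate = 1 − 0.93 = 0.07; likelihood ratio of a positive = 0.92/0.07 = 92/7.
Target posterior odds = 0.99/0.01 = 99.
Require (92/7)ⁿ ≥ 99 ÷ (67/9933) = 983367/67.
(92/7)³ = 778688/343 falls short of 983367/67 but (92/7)⁴ = 71639296/2401 reaches it, so n = 4.

4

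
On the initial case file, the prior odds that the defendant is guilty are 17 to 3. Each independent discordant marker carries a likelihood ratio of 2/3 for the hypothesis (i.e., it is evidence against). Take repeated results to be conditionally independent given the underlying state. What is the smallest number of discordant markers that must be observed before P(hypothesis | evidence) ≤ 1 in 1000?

22

Prior odds = 17/3.
Likelihood ratio per discordant marker = 2/3.
Target odds: 0.001 ÷ 0.999 = 1/999.
Require (2/3)ⁿ ≤ 1/999 ÷ (17/3) = 1/5661.
(2/3)²¹ ≈0.000200486 is still above 1/5661 but (2/3)²² ≈0.000133657 is at or below it, so n = 22.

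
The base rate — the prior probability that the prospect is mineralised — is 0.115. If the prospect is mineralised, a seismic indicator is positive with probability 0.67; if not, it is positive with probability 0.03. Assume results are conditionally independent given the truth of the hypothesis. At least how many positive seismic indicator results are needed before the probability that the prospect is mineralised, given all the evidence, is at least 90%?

Prior odds = 0.115/0.885 = 23/177.
Likelihood ratio of a positive = 0.67/0.03 = 67/3.
Target odds: 0.9 ÷ 0.1 = 9.
Need (23/177) × (67/3)ⁿ ≥ 9, i.e. (67/3)ⁿ ≥ 1593/23.
(67/3)¹ = 67/3 falls short of 1593/23 but (67/3)² = 4489/9 reaches it, so n = 2.

2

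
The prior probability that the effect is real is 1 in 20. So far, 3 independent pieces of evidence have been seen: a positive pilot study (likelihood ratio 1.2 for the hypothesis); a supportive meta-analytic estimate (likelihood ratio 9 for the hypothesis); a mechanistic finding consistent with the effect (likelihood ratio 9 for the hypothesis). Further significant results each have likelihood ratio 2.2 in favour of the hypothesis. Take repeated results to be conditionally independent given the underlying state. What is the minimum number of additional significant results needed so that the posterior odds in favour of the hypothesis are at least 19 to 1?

Prior odds = 0.05/0.95 = 1/19.
Combined Bayes factor of the evidence already in hand = 1.2 × 9 × 9 = 97.2.
Odds after that evidence = (1/19) × 97.2 = 486/95.
Target odds = 19.
Need 2.2ⁿ ≥ 19 ÷ (486/95) = 1805/486.
2.2¹ = 2.2 falls short of 1805/486 but 2.2² = 4.84 reaches it, so n = 2.

2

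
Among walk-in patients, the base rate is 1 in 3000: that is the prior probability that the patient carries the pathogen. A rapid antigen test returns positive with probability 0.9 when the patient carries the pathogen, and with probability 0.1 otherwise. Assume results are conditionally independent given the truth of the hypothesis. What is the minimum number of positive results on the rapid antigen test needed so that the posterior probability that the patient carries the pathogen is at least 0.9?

5

Prior odds = (1/3000)/(2999/3000) = 1/2999.
Likelihood ratio of a positive result = 0.9/0.1 = 9.
Target posterior odds = 0.9/0.1 = 9.
Require 9ⁿ ≥ 9 ÷ (1/2999) = 26991.
9⁴ = 6561 falls short of 26991 but 9⁵ = 59049 reaches it, so n = 5.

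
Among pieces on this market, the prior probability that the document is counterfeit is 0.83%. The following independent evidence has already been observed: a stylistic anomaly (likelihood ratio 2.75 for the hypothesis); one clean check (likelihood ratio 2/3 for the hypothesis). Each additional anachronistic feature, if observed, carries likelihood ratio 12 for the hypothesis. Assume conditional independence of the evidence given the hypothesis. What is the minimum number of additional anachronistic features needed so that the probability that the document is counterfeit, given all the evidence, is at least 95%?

3

Prior odds = 0.0083/0.9917 = 83/9917.
Combined Bayes factor of the evidence already in hand = 2.75 × (2/3) = 11/6.
Odds after that evidence = (83/9917) × 11/6 = 913/59502.
Target odds = 0.95/0.05 = 19.
Need 12ⁿ ≥ 19 ÷ (913/59502) = 1130538/913.
12² = 144 falls short of 1130538/913 but 12³ = 1728 reaches it, so n = 3.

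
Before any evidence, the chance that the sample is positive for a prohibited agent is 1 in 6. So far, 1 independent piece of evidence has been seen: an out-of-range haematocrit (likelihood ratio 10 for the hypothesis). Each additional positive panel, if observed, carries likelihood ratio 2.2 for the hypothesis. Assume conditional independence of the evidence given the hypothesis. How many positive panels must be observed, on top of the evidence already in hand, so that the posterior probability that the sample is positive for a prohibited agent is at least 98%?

Prior odds = (1/6)/(5/6) = 0.2.
Bayes factor of the evidence already in hand = 10.
Odds after that evidence = 0.2 × 10 = 2.
Target odds = 0.98/0.02 = 49.
Need 2.2ⁿ ≥ 49 ÷ 2 = 24.5.
2.2⁴ = 23.4256 falls short of 24.5 but 2.2⁵ = 51.53632 reaches it, so n = 5.

5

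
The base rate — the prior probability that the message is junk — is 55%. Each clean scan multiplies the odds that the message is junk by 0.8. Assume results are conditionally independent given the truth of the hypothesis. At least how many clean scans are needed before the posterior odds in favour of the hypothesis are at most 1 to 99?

Prior odds = 0.55/0.45 = 11/9.
Likelihood ratio per clean scan = 0.8.
Target odds = 1/99.
Require 0.8ⁿ ≤ 1/99 ÷ (11/9) = 1/121.
0.8²¹ ≈0.00922337 is still above 1/121 but 0.8²² ≈0.0073787 is at or below it, so n = 22.

22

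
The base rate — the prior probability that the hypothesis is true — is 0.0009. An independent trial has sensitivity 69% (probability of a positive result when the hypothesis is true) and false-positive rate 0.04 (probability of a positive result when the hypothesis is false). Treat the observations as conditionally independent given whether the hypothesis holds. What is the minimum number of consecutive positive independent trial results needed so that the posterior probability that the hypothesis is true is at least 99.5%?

Prior odds: 0.0009 ÷ 0.9991 = 9/9991.
Likelihood ratio of a positive result = 0.69/0.04 = 17.25.
Target odds: 0.995 ÷ 0.005 = 199.
Require 17.25ⁿ ≥ 199 ÷ (9/9991) = 1988209/9.
17.25⁴ = 22667121/256 falls short of 1988209/9 but 17.25⁵ ≈1.52737e+06 reaches it, so n = 5.

5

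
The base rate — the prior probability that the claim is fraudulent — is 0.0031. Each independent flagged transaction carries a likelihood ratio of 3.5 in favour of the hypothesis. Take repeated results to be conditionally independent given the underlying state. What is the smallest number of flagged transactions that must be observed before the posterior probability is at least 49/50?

Prior odds = 0.0031/0.9969 = 31/9969.
Likelihood ratio per flagged transaction = 3.5.
Target posterior odds = 0.98/0.02 = 49.
Need (31/9969) × 3.5ⁿ ≥ 49, i.e. 3.5ⁿ ≥ 488481/31.
3.5⁷ = 823543/128 falls short of 488481/31 but 3.5⁸ = 5764801/256 reaches it, so n = 8.

8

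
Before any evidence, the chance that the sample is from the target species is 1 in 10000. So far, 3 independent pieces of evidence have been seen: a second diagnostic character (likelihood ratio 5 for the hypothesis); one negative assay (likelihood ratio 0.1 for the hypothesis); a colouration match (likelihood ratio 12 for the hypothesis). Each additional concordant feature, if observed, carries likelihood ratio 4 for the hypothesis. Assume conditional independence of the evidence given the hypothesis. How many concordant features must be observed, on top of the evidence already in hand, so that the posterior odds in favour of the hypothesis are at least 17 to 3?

7

Prior odds = 0.0001/0.9999 = 1/9999.
Combined Bayes factor of the evidence already in hand = 5 × 0.1 × 12 = 6.
Odds after that evidence = (1/9999) × 6 = 2/3333.
Target odds = 17/3.
Need 4ⁿ ≥ 17/3 ÷ (2/3333) = 9443.5.
4⁶ = 4096 falls short of 9443.5 but 4⁷ = 16384 reaches it, so n = 7.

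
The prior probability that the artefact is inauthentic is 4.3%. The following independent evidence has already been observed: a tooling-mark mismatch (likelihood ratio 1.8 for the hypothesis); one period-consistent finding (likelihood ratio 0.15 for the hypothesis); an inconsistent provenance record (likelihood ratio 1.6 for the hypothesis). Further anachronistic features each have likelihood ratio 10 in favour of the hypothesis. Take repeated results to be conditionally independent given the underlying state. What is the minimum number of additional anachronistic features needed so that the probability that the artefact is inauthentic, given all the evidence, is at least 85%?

3

Prior odds = 0.043/0.957 = 43/957.
Combined Bayes factor of the evidence already in hand = 1.8 × 0.15 × 1.6 = 0.432.
Odds after that evidence = (43/957) × 0.432 = 774/39875.
Target odds = 0.85/0.15 = 17/3.
Need 10ⁿ ≥ 17/3 ÷ (774/39875) = 677875/2322.
10² = 100 falls short of 677875/2322 but 10³ = 1000 reaches it, so n = 3.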